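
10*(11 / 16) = 55 / 8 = 6.88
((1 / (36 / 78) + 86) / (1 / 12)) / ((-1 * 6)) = -529 / 3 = -176.33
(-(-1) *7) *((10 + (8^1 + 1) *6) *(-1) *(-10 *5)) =22400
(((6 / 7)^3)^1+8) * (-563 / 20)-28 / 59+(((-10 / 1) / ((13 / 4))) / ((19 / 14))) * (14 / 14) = -1227985560 / 4998539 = -245.67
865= 865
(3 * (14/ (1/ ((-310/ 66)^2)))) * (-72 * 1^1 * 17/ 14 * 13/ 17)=-7495800/ 121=-61948.76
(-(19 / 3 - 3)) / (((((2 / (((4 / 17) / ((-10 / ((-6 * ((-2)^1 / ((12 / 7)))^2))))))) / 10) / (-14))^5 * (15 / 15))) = 1519219683181760 / 1035075753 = 1467737.68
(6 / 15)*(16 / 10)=16 / 25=0.64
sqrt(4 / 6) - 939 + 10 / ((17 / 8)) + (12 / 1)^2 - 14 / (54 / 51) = -122938 / 153 + sqrt(6) / 3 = -802.70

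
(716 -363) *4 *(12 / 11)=16944 / 11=1540.36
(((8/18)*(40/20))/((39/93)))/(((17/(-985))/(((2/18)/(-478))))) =122140/4278339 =0.03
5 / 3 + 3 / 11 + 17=625 / 33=18.94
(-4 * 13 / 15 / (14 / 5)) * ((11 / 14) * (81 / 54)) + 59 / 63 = -461 / 882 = -0.52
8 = 8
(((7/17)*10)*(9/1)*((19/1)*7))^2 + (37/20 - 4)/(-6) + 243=842500131667/34680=24293544.74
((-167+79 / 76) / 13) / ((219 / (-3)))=12613 / 72124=0.17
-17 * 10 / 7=-24.29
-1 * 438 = -438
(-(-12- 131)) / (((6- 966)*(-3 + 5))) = -143 / 1920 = -0.07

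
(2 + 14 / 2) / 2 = 9 / 2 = 4.50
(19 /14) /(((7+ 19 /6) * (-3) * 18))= -19 /7686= -0.00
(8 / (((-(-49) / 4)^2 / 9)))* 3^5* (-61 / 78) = -2846016 / 31213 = -91.18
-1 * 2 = -2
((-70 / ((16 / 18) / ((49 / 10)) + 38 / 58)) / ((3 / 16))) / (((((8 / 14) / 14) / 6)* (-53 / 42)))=29478133440 / 567047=51985.34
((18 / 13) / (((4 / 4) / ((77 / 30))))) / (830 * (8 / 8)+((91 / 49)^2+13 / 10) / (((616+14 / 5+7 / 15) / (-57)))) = 210284382 / 49086007295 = 0.00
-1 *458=-458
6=6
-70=-70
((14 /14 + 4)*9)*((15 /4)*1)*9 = 6075 /4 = 1518.75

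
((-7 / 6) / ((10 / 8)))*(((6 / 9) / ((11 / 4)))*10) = -224 / 99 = -2.26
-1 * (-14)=14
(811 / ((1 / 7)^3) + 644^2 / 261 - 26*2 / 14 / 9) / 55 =170374823 / 33495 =5086.57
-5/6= -0.83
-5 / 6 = -0.83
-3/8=-0.38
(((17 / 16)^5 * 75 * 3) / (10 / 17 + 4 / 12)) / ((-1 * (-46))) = 16292859075 / 2267021312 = 7.19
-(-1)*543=543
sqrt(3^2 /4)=3 /2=1.50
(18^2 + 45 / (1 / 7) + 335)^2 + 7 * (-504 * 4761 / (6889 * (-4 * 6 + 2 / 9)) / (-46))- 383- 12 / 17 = 11883109098365 / 12531091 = 948290.06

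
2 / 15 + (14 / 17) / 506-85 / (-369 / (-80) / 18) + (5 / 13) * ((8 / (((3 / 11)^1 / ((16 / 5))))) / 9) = -101373059881 / 309478455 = -327.56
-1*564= -564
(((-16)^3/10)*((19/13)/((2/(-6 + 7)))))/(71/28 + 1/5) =-544768/4979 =-109.41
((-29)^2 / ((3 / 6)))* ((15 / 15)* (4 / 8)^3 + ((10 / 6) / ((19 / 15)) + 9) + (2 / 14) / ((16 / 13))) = 18893065 / 1064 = 17756.64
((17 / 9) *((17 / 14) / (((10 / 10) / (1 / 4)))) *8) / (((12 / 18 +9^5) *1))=289 / 3720129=0.00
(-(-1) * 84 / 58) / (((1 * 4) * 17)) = 21 / 986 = 0.02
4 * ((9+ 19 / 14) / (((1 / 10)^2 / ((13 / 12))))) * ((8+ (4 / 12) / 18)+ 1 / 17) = 349431875 / 9639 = 36251.88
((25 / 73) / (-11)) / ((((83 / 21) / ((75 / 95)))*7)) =-1125 / 1266331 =-0.00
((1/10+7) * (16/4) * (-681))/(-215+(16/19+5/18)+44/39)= 429937092/4729475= 90.91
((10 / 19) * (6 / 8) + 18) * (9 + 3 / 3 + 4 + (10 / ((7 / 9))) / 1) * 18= 1182708 / 133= 8892.54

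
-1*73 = -73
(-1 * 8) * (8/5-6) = 176/5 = 35.20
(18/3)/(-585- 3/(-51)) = -51/4972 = -0.01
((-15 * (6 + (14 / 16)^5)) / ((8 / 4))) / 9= -1067075 / 196608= -5.43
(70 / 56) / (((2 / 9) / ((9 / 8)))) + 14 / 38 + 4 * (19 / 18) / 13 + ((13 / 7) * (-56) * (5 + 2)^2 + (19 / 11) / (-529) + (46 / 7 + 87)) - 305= -30716755432625 / 5795165376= -5300.41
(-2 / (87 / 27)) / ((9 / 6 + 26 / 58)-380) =12 / 7309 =0.00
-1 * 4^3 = -64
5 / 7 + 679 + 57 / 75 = 119083 / 175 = 680.47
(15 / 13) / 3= 5 / 13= 0.38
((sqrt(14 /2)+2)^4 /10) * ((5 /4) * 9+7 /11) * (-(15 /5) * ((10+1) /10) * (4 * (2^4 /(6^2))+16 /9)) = -243718 /75 -92048 * sqrt(7) /75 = -6496.72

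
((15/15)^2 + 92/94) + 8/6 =467/141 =3.31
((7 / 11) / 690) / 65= 7 / 493350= 0.00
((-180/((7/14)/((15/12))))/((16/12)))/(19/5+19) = -1125/76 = -14.80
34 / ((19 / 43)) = 1462 / 19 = 76.95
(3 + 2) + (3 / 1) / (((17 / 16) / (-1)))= 37 / 17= 2.18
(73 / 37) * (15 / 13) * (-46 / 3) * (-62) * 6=6245880 / 481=12985.20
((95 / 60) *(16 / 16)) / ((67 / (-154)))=-1463 / 402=-3.64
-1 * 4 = -4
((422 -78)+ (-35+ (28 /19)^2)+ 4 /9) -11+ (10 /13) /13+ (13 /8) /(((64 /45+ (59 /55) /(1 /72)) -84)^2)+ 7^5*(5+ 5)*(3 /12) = 1299501613258192229 /30707842508928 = 42318.23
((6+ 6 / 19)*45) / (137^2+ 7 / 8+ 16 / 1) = 43200 / 2855453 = 0.02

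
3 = 3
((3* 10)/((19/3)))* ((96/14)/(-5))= -864/133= -6.50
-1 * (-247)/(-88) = -247/88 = -2.81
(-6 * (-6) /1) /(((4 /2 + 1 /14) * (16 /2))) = 2.17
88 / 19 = 4.63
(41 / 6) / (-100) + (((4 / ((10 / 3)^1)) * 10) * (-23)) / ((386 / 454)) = -37599113 / 115800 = -324.69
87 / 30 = 29 / 10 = 2.90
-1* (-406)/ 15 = 406/ 15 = 27.07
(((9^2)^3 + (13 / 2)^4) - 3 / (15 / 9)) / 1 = 42657941 / 80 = 533224.26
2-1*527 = -525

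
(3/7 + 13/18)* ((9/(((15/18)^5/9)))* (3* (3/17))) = 9132912/74375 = 122.80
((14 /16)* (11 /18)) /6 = 77 /864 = 0.09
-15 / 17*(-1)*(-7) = -105 / 17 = -6.18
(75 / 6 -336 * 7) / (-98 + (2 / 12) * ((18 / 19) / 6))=88901 / 3723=23.88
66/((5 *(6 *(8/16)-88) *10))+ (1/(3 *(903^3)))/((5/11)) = -72895113698/4694003834625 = -0.02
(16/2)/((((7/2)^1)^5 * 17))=256/285719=0.00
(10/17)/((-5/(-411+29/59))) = 48440/1003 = 48.30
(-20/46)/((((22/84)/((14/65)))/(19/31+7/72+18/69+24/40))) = -19758907/35175855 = -0.56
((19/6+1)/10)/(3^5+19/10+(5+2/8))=25/15009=0.00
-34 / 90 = -17 / 45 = -0.38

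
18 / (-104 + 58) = -9 / 23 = -0.39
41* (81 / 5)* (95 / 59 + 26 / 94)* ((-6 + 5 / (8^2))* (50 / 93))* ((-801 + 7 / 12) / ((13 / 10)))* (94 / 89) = 10981222889625 / 4232306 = 2594619.31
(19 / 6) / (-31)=-19 / 186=-0.10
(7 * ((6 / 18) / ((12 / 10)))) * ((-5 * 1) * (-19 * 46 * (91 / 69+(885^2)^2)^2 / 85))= 1191423034612414643328017066240 / 31671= 37618737476316334922421680.00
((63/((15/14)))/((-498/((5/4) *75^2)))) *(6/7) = -118125/166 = -711.60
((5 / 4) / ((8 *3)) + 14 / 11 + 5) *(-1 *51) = -113543 / 352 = -322.57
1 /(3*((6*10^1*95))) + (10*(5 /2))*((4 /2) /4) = 213751 /17100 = 12.50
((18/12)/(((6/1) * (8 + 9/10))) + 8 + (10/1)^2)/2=19229/356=54.01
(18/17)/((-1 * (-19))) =18/323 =0.06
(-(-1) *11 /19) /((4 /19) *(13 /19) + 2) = 209 /774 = 0.27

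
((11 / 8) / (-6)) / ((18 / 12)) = -11 / 72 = -0.15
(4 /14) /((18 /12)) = 4 /21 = 0.19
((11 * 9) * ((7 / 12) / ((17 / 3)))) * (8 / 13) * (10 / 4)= 3465 / 221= 15.68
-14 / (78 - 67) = -14 / 11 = -1.27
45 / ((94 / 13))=6.22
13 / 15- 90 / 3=-437 / 15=-29.13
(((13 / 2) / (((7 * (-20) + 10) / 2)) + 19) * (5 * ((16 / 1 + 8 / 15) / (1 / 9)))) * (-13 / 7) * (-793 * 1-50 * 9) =162300996 / 5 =32460199.20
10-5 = 5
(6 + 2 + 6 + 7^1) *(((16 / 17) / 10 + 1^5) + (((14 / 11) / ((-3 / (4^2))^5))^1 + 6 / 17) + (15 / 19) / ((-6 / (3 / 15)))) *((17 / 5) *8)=-1327321529044 / 423225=-3136207.76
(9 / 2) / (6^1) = 3 / 4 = 0.75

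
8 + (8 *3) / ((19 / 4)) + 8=400 / 19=21.05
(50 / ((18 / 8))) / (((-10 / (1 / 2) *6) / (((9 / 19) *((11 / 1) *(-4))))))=3.86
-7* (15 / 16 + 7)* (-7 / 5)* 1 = 6223 / 80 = 77.79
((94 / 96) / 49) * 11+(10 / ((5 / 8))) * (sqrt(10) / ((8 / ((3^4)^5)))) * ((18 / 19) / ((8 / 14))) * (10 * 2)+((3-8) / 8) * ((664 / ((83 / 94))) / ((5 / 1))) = -220571 / 2352+4393348345260 * sqrt(10) / 19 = 731209859145.87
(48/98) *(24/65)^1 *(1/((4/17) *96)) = 51/6370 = 0.01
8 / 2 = 4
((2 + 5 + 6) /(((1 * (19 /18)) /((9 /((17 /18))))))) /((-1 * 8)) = -9477 /646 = -14.67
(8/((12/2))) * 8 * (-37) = -1184/3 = -394.67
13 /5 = 2.60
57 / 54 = 19 / 18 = 1.06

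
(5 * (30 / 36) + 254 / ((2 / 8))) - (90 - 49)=5875 / 6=979.17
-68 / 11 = -6.18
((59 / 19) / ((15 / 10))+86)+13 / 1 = 5761 / 57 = 101.07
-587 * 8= -4696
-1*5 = -5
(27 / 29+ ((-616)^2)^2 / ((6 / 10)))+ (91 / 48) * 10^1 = 55674917633201 / 232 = 239978093246.56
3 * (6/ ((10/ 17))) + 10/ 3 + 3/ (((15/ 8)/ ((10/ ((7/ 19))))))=8123/ 105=77.36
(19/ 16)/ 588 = 19/ 9408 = 0.00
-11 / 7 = -1.57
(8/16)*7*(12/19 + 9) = 1281/38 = 33.71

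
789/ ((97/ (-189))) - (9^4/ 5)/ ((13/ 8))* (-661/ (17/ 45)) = 30255402123/ 21437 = 1411363.63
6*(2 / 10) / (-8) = -3 / 20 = -0.15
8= 8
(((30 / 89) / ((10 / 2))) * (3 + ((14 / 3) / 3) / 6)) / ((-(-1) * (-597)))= -176 / 478197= -0.00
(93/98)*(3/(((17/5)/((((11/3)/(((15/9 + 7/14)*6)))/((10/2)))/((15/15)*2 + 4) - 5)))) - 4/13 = -14949/3332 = -4.49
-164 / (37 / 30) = -4920 / 37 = -132.97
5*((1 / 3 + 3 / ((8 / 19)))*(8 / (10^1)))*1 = 179 / 6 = 29.83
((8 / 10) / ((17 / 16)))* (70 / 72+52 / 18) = 2224 / 765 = 2.91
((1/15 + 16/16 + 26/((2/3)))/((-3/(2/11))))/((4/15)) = -601/66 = -9.11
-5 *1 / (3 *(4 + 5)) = -5 / 27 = -0.19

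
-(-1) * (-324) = -324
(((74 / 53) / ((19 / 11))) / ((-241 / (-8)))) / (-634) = -3256 / 76931779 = -0.00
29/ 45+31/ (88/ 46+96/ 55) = 9.12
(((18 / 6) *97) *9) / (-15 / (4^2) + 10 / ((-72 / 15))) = -125712 / 145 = -866.98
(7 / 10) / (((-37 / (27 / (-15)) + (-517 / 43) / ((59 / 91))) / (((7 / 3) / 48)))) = 124313 / 7347520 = 0.02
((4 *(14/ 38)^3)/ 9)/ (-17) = -1372/ 1049427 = -0.00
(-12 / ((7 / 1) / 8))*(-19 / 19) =96 / 7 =13.71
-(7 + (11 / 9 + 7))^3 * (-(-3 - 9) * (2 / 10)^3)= -10285412 / 30375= -338.61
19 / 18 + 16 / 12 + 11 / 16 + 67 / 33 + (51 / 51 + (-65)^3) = -274618.89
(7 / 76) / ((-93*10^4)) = -7 / 70680000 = -0.00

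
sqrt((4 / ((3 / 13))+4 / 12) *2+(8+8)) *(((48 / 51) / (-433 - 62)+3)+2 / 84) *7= 356011 *sqrt(462) / 50490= 151.56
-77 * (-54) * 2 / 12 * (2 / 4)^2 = 693 / 4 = 173.25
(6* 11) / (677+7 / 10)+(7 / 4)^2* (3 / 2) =339113 / 72288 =4.69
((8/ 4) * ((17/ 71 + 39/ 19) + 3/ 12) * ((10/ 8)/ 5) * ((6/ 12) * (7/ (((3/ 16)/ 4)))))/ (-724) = -96019/ 732507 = -0.13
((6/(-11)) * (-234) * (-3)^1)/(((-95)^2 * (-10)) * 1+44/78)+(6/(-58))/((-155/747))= 21875799897/43508237740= 0.50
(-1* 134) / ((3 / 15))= -670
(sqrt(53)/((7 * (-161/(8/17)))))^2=3392/367067281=0.00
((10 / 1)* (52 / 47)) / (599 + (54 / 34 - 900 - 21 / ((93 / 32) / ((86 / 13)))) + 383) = 712504 / 2304645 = 0.31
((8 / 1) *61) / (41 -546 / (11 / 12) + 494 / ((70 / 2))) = -187880 / 208101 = -0.90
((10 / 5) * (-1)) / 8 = -1 / 4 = -0.25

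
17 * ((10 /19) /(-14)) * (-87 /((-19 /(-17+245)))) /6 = -14790 /133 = -111.20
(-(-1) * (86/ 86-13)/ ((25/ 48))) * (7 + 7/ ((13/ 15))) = -347.37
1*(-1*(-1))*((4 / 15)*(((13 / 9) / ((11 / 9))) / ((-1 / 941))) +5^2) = -44807 / 165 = -271.56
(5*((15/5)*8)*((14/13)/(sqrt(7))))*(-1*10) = -2400*sqrt(7)/13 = -488.45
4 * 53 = 212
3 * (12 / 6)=6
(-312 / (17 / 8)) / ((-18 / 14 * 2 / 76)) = 221312 / 51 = 4339.45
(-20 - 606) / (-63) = 626 / 63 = 9.94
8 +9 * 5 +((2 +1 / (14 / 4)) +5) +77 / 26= 63.25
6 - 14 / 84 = 35 / 6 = 5.83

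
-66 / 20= -33 / 10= -3.30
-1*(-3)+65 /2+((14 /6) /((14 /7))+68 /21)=838 /21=39.90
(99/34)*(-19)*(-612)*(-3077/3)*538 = -18683137836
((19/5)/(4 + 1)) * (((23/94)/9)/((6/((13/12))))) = 5681/1522800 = 0.00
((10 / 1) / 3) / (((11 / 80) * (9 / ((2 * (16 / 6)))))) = 12800 / 891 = 14.37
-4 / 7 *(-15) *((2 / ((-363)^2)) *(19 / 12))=190 / 922383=0.00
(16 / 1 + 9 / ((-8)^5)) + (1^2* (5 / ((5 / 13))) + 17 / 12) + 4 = 3383269 / 98304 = 34.42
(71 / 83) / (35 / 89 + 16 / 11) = 69509 / 150147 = 0.46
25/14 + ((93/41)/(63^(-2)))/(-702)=-41186/3731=-11.04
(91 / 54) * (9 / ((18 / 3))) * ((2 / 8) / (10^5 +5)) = 91 / 14400720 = 0.00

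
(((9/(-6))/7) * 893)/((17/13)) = -34827/238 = -146.33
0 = 0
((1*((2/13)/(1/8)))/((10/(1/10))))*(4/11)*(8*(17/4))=544/3575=0.15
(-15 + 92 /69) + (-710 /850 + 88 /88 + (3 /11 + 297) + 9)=821222 /2805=292.77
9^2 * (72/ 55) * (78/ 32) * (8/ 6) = 18954/ 55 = 344.62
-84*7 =-588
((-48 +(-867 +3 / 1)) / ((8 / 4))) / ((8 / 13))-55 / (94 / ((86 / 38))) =-742.32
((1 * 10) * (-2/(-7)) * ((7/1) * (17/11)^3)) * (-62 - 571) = -62198580/1331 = -46730.71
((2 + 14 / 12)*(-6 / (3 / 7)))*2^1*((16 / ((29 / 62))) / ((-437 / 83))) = 1152704 / 2001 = 576.06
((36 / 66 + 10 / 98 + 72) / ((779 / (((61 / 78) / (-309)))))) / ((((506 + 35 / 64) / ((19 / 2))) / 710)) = -27134234720 / 8633667573531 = -0.00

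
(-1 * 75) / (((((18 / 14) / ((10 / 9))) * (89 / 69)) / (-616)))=24794000 / 801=30953.81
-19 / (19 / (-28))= 28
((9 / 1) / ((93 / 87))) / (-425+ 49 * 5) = -29 / 620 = -0.05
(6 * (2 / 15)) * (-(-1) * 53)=42.40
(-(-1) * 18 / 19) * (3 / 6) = 9 / 19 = 0.47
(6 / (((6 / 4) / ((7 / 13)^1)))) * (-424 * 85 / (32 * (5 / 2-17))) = 63070 / 377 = 167.29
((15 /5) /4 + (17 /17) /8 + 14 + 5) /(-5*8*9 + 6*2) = -53 /928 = -0.06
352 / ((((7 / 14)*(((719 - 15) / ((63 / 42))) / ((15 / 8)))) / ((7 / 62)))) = 315 / 992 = 0.32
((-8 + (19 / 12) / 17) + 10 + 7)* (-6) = -1855 / 34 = -54.56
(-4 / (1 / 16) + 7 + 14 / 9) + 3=-472 / 9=-52.44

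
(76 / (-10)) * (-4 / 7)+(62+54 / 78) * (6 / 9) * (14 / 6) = 101.86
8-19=-11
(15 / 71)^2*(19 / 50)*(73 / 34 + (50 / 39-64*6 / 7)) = -27209235 / 31193708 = -0.87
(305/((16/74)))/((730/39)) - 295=-256537/1168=-219.64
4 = 4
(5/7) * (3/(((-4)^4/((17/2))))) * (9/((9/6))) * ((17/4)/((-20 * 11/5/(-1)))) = 13005/315392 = 0.04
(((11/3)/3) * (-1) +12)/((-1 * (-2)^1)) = 97/18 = 5.39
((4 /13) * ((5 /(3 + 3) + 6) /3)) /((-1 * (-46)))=0.02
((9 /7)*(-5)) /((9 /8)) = -40 /7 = -5.71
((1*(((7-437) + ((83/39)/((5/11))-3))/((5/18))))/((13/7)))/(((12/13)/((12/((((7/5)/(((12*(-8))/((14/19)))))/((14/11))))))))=1278412.26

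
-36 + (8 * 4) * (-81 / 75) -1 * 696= -19164 / 25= -766.56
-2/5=-0.40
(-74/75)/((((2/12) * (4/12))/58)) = -25752/25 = -1030.08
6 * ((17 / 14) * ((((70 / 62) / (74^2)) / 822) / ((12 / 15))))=425 / 186052576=0.00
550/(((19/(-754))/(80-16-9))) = -22808500/19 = -1200447.37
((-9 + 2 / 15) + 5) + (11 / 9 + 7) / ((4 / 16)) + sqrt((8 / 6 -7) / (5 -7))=sqrt(102) / 6 + 1306 / 45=30.71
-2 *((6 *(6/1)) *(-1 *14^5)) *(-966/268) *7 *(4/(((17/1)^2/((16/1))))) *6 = -25137325817856/19363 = -1298214420.18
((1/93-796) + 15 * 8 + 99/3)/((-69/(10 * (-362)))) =-216468760/6417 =-33733.64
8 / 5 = 1.60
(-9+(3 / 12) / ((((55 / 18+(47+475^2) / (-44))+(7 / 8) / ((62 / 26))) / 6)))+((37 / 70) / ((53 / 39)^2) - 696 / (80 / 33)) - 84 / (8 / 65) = -24207506843381067 / 24744105408610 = -978.31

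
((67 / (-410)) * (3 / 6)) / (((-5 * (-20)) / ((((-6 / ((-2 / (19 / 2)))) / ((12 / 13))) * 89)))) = -1472861 / 656000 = -2.25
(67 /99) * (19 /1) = 12.86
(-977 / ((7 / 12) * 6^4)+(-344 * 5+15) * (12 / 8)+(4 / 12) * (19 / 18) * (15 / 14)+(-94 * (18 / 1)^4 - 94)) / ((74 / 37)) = -3731009845 / 756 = -4935198.21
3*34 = 102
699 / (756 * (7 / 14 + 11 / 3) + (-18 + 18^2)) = 233 / 1152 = 0.20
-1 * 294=-294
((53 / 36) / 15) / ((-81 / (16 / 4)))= -53 / 10935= -0.00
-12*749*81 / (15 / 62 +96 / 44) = -165505032 / 551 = -300372.11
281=281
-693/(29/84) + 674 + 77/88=-309125/232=-1332.44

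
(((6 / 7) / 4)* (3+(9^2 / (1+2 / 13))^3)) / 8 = 64865889 / 7000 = 9266.56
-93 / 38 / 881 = -93 / 33478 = -0.00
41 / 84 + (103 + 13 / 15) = 43829 / 420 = 104.35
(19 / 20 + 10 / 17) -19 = -5937 / 340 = -17.46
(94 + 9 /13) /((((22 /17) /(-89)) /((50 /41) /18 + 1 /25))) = -925663991 /1319175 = -701.70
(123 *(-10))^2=1512900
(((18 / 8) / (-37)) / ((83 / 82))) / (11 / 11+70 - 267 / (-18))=-1107 / 1581565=-0.00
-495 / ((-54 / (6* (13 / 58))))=715 / 58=12.33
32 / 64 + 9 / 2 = 5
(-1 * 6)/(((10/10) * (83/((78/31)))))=-468/2573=-0.18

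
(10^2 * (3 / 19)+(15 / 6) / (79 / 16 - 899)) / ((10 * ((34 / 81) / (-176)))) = -3058439472 / 4620515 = -661.93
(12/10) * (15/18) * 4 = 4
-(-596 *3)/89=1788/89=20.09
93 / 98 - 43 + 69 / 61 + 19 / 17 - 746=-79857937 / 101626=-785.80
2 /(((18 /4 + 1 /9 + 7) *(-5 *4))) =-9 /1045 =-0.01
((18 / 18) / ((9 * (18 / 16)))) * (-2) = -16 / 81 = -0.20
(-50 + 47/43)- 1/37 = -77854/1591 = -48.93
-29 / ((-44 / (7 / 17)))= 203 / 748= 0.27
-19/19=-1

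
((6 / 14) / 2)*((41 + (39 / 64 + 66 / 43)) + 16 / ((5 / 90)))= 390561 / 5504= 70.96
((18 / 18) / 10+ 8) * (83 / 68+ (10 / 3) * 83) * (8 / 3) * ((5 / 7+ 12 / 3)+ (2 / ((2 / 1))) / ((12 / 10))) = 39625611 / 1190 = 33298.83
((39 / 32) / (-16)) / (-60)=13 / 10240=0.00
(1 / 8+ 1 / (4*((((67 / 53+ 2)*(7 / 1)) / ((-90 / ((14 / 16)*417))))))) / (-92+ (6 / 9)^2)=-10375767 / 7767373376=-0.00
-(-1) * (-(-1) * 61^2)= 3721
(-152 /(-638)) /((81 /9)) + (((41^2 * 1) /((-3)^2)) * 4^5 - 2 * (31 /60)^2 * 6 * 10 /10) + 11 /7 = 384372888761 /2009700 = 191258.84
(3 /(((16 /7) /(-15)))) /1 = -315 /16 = -19.69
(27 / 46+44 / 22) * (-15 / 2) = -1785 / 92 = -19.40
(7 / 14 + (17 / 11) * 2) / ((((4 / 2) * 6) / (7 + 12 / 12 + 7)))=395 / 88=4.49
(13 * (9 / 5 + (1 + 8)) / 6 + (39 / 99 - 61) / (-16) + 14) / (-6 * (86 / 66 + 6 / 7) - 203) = -47572 / 249435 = -0.19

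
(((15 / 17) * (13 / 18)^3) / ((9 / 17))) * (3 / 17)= 10985 / 99144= 0.11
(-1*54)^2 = 2916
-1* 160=-160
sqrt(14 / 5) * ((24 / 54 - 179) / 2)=-1607 * sqrt(70) / 90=-149.39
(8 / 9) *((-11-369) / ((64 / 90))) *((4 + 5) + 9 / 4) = -21375 / 4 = -5343.75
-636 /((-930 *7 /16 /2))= 3392 /1085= 3.13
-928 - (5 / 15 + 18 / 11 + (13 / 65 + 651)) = -260893 / 165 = -1581.17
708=708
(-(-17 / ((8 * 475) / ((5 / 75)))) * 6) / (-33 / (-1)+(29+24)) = 17 / 817000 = 0.00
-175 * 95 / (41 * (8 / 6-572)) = 49875 / 70192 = 0.71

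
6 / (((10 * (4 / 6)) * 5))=9 / 50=0.18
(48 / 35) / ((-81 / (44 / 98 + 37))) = -5872 / 9261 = -0.63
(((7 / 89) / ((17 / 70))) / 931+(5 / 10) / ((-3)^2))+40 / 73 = 0.60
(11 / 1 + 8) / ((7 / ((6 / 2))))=57 / 7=8.14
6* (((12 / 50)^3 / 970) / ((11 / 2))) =1296 / 83359375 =0.00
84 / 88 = 21 / 22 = 0.95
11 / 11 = 1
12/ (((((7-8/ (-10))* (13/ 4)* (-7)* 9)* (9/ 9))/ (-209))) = 16720/ 10647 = 1.57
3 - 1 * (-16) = 19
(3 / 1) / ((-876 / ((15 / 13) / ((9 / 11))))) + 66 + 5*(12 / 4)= 922373 / 11388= 81.00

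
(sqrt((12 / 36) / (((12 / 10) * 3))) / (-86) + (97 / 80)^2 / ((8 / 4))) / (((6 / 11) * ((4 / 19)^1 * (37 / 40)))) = 1966481 / 284160 - 1045 * sqrt(30) / 171828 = 6.89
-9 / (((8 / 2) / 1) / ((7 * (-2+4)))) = -63 / 2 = -31.50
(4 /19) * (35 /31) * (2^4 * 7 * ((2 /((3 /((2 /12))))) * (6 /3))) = 31360 /5301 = 5.92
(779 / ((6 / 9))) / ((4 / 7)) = 16359 / 8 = 2044.88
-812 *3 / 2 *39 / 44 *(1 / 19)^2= -2.99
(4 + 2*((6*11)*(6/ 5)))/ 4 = 203/ 5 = 40.60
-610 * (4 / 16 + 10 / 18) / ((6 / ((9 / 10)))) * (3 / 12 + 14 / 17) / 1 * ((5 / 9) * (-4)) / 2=645685 / 7344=87.92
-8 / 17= -0.47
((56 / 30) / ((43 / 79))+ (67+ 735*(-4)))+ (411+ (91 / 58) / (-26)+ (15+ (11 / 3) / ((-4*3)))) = -274282987 / 112230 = -2443.94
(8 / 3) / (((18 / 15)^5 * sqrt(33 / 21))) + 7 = 3125 * sqrt(77) / 32076 + 7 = 7.85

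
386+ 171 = 557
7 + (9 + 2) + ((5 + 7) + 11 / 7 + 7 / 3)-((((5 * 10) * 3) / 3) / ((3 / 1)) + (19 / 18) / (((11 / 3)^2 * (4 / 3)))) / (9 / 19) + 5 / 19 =-3968221 / 3476088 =-1.14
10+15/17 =185/17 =10.88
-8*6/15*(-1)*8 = 128/5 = 25.60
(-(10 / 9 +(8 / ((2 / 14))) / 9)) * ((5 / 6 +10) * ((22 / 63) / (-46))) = 7865 / 13041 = 0.60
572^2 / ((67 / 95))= 31082480 / 67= 463917.61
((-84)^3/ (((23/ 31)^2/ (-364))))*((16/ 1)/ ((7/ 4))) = 1895590674432/ 529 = 3583347210.65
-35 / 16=-2.19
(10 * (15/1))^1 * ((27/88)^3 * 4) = 1476225/85184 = 17.33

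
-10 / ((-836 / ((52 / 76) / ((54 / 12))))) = 65 / 35739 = 0.00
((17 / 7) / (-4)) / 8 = -17 / 224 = -0.08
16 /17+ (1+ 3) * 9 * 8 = 4912 /17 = 288.94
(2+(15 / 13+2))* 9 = 603 / 13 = 46.38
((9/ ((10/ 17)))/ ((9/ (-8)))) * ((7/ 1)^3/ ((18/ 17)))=-198254/ 45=-4405.64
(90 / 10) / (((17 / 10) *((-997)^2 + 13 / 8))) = 16 / 3004121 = 0.00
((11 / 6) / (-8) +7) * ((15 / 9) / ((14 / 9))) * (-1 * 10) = -72.54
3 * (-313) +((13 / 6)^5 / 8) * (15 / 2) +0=-37085743 / 41472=-894.24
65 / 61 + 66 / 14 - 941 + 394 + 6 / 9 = -692449 / 1281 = -540.55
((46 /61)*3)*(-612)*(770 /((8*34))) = -239085 /61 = -3919.43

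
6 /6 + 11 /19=30 /19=1.58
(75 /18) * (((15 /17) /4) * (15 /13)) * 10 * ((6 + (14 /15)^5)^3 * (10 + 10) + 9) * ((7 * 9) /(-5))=-3706813139678544670397 /4587830507812500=-807966.45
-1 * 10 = -10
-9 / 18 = -1 / 2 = -0.50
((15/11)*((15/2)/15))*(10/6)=25/22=1.14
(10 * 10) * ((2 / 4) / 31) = 50 / 31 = 1.61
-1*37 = -37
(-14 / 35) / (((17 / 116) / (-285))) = 13224 / 17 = 777.88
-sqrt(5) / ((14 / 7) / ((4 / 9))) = -2 * sqrt(5) / 9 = -0.50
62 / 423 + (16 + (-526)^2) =117040778 / 423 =276692.15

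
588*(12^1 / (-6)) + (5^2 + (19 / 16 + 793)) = -5709 / 16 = -356.81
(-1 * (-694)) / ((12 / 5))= 1735 / 6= 289.17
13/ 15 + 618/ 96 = 1753/ 240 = 7.30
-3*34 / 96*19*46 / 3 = -7429 / 24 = -309.54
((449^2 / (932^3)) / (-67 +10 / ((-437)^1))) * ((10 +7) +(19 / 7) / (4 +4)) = -85544747527 / 1327823370112512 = -0.00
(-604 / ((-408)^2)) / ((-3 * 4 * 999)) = 151 / 498892608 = 0.00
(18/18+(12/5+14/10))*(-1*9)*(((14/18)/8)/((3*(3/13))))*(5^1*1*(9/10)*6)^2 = -22113/5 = -4422.60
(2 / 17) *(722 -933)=-422 / 17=-24.82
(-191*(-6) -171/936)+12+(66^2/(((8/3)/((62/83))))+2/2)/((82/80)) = 831423039/353912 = 2349.24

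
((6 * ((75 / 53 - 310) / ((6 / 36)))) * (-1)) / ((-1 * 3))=-196260 / 53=-3703.02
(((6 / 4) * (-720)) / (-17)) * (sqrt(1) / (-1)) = -1080 / 17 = -63.53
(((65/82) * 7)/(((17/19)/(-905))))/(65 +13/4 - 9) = -15647450/165189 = -94.72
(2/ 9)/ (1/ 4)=8/ 9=0.89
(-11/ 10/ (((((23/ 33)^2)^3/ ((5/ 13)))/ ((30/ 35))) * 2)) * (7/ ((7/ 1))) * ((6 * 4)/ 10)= -3.80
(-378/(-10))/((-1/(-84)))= 15876/5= 3175.20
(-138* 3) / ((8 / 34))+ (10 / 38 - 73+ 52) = -1780.24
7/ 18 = 0.39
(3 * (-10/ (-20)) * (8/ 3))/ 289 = 4/ 289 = 0.01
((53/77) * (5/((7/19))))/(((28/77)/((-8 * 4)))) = -822.04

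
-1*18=-18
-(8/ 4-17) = 15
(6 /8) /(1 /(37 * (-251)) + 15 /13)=0.65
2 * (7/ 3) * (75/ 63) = 5.56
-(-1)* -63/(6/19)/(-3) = 133/2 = 66.50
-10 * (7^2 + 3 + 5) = -570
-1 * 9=-9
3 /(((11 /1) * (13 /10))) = 30 /143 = 0.21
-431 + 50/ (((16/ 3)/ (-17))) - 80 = -5363/ 8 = -670.38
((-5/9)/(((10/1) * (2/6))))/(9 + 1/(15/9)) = -5/288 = -0.02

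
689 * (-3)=-2067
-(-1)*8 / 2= 4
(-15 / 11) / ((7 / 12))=-180 / 77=-2.34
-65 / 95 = -13 / 19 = -0.68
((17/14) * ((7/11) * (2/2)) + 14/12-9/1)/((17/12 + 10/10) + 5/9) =-2796/1177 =-2.38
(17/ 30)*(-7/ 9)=-119/ 270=-0.44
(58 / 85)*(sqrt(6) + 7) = 58*sqrt(6) / 85 + 406 / 85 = 6.45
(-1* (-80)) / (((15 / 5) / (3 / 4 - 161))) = -12820 / 3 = -4273.33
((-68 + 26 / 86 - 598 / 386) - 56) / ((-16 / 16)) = 1039424 / 8299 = 125.25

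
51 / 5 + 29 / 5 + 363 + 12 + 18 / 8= 1573 / 4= 393.25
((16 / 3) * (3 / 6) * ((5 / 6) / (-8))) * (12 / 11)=-10 / 33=-0.30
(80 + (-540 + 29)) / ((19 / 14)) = -6034 / 19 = -317.58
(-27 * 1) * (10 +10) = -540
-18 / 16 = -9 / 8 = -1.12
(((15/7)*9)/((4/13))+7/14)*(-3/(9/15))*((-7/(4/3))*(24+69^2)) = 126969975/16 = 7935623.44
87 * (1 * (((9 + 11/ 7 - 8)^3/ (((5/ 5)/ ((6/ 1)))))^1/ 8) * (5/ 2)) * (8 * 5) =38053800/ 343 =110944.02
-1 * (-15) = 15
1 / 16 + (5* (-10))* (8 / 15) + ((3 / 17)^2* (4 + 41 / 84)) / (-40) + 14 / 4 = -22438463 / 971040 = -23.11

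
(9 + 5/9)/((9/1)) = 86/81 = 1.06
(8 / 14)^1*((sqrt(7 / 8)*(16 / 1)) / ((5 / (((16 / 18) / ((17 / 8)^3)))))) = 65536*sqrt(14) / 1547595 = 0.16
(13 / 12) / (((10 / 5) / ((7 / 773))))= 91 / 18552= 0.00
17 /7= 2.43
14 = 14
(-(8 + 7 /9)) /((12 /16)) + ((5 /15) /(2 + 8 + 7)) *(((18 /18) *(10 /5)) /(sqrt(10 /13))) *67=-316 /27 + 67 *sqrt(130) /255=-8.71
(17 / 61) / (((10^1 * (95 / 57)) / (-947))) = -48297 / 3050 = -15.84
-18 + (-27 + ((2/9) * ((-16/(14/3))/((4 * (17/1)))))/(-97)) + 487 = 15306022/34629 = 442.00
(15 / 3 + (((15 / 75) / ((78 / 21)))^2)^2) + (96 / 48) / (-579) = 826271120179 / 165368190000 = 5.00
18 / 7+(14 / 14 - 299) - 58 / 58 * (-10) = -1998 / 7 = -285.43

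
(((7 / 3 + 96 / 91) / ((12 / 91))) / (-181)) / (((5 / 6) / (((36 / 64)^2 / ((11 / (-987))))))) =4930065 / 1019392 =4.84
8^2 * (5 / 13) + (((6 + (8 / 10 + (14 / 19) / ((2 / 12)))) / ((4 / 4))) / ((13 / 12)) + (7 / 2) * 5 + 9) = 151839 / 2470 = 61.47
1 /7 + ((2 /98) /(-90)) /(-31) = 0.14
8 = 8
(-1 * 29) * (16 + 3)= -551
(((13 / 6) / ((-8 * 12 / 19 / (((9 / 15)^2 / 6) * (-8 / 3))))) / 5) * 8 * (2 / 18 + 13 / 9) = 1729 / 10125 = 0.17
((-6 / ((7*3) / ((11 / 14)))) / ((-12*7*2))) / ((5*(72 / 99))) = 121 / 329280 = 0.00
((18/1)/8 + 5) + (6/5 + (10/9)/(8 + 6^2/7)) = 35333/4140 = 8.53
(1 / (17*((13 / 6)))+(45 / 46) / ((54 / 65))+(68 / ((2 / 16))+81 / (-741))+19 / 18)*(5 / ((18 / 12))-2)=1898842259 / 2607579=728.20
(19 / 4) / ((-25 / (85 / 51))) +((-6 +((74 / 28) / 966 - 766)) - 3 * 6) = -4453419 / 5635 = -790.31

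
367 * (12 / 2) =2202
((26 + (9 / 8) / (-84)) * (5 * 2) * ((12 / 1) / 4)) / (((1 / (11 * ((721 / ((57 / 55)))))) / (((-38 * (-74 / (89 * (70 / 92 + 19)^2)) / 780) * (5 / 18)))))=35499120961975 / 206497537272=171.91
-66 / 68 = -33 / 34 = -0.97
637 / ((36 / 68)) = 1203.22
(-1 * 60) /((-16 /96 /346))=124560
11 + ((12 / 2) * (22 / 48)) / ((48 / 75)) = 979 / 64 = 15.30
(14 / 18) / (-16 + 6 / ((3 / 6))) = -7 / 36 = -0.19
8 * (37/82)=3.61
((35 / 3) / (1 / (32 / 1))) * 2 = 2240 / 3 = 746.67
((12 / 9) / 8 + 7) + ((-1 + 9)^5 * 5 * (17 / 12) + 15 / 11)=15319603 / 66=232115.20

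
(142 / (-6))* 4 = -284 / 3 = -94.67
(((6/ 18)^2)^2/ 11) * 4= 4/ 891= 0.00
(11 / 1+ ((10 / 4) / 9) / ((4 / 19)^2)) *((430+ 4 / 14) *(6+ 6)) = 1248223 / 14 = 89158.79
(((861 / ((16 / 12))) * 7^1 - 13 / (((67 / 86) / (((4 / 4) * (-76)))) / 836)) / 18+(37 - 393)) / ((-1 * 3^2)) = -6532.78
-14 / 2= -7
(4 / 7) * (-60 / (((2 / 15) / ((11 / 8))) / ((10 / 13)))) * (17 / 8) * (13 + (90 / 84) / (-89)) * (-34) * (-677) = -39182374675125 / 226772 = -172783124.35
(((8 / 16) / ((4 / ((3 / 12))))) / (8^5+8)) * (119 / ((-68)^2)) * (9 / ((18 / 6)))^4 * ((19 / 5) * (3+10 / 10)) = 10773 / 356602880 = 0.00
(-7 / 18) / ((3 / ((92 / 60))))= -0.20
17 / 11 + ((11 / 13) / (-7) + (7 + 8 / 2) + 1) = 13438 / 1001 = 13.42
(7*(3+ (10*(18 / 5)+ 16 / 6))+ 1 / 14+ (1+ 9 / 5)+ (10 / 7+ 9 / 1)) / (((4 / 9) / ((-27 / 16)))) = -741069 / 640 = -1157.92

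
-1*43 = -43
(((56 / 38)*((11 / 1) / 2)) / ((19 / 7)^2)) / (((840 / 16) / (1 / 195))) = 2156 / 20062575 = 0.00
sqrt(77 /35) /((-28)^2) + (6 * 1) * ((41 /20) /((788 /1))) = sqrt(55) /3920 + 123 /7880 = 0.02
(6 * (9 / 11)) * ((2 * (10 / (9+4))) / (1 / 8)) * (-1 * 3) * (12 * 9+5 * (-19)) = -25920 / 11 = -2356.36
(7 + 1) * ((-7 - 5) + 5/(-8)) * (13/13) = -101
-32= -32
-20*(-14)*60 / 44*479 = 182890.91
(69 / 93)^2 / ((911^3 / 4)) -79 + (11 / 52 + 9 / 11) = -32404374270500457 / 415599051176452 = -77.97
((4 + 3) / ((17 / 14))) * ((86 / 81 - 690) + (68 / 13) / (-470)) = -3971.59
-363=-363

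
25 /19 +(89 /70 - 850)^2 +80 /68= 1140086359983 /1582700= 720342.68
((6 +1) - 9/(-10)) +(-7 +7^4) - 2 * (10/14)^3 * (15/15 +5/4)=4116446/1715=2400.26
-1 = -1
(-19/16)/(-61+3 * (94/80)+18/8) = 0.02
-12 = -12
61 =61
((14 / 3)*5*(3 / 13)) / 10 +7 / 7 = 20 / 13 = 1.54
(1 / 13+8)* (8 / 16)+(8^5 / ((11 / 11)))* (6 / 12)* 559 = 238125161 / 26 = 9158660.04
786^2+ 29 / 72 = 44481341 / 72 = 617796.40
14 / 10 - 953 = -4758 / 5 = -951.60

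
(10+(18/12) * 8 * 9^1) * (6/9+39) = 14042/3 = 4680.67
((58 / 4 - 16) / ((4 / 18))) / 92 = -27 / 368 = -0.07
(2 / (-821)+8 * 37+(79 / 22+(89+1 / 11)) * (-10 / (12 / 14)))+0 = -42551741 / 54186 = -785.29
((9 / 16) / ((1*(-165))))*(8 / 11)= -3 / 1210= -0.00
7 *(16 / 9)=112 / 9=12.44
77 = 77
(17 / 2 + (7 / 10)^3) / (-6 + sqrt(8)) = -26529 / 14000-8843 * sqrt(2) / 14000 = -2.79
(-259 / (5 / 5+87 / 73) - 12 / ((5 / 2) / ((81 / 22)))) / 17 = -239081 / 29920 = -7.99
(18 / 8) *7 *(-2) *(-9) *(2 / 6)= 189 / 2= 94.50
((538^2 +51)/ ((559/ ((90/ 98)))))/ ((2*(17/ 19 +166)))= 82506075/ 57904574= 1.42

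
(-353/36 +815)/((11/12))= 28987/33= 878.39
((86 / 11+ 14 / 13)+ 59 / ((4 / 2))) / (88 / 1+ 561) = 10981 / 185614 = 0.06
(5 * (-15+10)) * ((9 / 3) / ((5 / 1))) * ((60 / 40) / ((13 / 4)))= -90 / 13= -6.92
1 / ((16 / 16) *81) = 1 / 81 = 0.01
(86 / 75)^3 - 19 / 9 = -254569 / 421875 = -0.60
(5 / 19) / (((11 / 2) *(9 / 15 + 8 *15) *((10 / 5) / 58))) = 1450 / 126027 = 0.01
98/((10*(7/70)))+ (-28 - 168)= -98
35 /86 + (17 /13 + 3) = 5271 /1118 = 4.71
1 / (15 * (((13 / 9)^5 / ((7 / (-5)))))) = -137781 / 9282325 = -0.01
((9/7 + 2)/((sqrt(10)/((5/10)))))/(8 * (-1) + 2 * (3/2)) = -23 * sqrt(10)/700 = -0.10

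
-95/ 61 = -1.56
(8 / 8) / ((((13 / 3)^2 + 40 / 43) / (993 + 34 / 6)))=386484 / 7627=50.67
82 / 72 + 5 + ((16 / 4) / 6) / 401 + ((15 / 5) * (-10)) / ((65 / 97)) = -7249367 / 187668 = -38.63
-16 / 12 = -4 / 3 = -1.33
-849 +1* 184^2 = 33007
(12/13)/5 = 12/65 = 0.18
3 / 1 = 3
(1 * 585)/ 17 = 585/ 17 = 34.41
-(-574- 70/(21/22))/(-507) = -1942/1521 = -1.28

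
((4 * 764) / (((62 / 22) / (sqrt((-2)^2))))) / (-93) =-23.32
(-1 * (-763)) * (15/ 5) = 2289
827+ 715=1542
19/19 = 1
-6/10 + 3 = 12/5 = 2.40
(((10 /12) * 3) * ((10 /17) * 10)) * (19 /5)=950 /17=55.88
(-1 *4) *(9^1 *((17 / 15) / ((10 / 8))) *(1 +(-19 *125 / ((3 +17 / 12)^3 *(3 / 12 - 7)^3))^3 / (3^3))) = -9388790805644669343508703728 / 287639105472085220573183325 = -32.64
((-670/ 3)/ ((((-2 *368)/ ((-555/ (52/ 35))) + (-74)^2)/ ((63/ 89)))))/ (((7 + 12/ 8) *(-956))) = 136654875/ 38478446102204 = 0.00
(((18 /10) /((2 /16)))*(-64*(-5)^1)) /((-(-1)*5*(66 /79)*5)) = 60672 /275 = 220.63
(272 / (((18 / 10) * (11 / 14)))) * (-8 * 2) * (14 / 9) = -4264960 / 891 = -4786.71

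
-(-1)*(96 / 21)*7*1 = 32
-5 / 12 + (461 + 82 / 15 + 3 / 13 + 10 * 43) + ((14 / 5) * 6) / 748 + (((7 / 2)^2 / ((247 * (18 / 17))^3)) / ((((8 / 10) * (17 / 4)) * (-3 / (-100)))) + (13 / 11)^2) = 2434249655315595467 / 2711651826878280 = 897.70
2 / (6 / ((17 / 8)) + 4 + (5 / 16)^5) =35651584 / 121687941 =0.29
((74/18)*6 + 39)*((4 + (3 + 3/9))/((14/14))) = 466.89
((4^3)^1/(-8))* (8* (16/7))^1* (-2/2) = 1024/7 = 146.29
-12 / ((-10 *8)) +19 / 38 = 13 / 20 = 0.65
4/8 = 1/2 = 0.50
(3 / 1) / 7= 3 / 7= 0.43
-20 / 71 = -0.28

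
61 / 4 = 15.25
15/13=1.15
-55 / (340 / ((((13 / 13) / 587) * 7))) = -77 / 39916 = -0.00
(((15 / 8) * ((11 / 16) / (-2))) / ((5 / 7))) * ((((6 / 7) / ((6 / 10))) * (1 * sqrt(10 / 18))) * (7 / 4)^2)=-2695 * sqrt(5) / 2048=-2.94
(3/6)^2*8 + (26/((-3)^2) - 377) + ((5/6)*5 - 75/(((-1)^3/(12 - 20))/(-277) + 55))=-810196217/2193822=-369.31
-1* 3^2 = -9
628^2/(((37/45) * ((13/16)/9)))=2555608320/481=5313115.01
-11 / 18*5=-55 / 18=-3.06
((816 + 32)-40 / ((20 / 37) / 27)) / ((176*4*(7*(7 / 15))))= -8625 / 17248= -0.50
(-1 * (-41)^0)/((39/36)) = -12/13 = -0.92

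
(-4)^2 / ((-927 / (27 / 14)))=-0.03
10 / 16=5 / 8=0.62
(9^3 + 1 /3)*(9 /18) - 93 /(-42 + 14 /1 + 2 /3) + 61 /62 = 1407199 /3813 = 369.05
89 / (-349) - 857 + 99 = -264631 / 349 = -758.26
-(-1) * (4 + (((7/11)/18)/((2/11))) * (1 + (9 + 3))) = 235/36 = 6.53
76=76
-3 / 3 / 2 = -1 / 2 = -0.50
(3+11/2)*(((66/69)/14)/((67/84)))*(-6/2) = -3366/1541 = -2.18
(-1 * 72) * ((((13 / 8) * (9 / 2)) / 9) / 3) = -39 / 2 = -19.50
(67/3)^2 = 4489/9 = 498.78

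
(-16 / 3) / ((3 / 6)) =-32 / 3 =-10.67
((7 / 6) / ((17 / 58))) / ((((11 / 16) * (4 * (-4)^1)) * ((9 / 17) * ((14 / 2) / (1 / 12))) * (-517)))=29 / 1842588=0.00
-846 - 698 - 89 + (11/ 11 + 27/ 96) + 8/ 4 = -52151/ 32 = -1629.72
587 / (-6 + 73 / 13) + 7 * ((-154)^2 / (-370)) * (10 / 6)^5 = -7296.28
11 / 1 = 11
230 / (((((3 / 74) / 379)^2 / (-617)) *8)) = -13952912555195 / 9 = -1550323617243.89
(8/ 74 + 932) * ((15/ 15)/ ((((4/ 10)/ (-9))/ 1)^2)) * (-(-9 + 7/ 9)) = 3879900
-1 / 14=-0.07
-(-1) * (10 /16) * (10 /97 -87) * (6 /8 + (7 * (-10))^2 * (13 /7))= -1534204435 /3104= -494266.89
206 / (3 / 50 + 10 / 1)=10300 / 503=20.48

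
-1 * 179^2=-32041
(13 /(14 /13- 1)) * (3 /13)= 39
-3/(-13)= 3/13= 0.23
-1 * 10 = -10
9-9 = 0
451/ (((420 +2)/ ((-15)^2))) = 240.46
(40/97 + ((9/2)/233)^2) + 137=2894480181/21064132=137.41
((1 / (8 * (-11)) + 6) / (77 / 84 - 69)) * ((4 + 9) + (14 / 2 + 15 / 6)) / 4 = -71145 / 143792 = -0.49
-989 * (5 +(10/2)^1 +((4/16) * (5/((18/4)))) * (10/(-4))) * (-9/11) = 331315/44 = 7529.89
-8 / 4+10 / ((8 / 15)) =67 / 4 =16.75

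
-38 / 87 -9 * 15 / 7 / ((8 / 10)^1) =-59789 / 2436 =-24.54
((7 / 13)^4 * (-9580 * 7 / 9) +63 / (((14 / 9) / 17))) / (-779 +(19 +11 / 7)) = -223540471 / 2729346282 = -0.08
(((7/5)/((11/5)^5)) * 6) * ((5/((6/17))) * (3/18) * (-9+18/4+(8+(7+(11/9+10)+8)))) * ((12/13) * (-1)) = -10.56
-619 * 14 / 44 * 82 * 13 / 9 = -2309489 / 99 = -23328.17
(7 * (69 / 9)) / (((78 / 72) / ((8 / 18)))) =2576 / 117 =22.02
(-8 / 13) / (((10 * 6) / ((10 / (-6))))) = 0.02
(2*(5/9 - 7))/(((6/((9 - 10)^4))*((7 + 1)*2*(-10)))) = 29/2160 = 0.01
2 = 2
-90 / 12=-15 / 2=-7.50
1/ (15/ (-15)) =-1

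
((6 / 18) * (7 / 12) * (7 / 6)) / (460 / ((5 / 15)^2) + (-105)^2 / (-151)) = 7399 / 132648840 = 0.00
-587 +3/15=-2934/5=-586.80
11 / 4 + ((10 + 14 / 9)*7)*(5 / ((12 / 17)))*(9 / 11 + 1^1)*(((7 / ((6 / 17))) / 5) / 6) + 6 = 7457275 / 10692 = 697.46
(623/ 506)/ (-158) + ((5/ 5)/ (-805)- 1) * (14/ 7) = -5625117/ 2798180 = -2.01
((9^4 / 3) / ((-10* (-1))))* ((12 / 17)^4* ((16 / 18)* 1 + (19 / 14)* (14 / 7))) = 571909248 / 2923235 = 195.64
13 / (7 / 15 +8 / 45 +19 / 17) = 9945 / 1348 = 7.38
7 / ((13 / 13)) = 7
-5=-5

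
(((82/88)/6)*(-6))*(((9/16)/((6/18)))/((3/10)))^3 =-3736125/22528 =-165.84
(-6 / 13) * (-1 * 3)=18 / 13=1.38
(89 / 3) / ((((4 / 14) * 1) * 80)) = 623 / 480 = 1.30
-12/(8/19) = -57/2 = -28.50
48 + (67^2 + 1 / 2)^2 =80622633 / 4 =20155658.25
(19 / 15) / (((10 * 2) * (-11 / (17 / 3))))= -323 / 9900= -0.03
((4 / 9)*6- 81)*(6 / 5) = -94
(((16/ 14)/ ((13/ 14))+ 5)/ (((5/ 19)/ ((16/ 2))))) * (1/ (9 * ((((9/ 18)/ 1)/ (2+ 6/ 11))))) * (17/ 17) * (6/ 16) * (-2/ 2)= -28728/ 715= -40.18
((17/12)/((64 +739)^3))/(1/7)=119/6213379524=0.00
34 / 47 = 0.72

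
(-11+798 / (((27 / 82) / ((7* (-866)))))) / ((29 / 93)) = -4098957733 / 87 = -47114456.70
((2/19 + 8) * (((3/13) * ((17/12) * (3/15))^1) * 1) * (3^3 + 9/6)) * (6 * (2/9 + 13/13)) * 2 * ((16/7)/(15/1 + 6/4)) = 5984/195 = 30.69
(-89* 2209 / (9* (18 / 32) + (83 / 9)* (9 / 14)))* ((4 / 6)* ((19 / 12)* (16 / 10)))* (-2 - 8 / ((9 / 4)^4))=5077301038208 / 72689319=69849.34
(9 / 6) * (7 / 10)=1.05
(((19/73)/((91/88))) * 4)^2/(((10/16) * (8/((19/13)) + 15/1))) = 6798860288/85831778305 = 0.08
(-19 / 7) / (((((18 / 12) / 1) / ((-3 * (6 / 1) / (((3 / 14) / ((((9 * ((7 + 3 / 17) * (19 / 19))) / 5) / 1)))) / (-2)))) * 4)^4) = -9472335708385872 / 52200625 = -181460197.24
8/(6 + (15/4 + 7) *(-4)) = -0.22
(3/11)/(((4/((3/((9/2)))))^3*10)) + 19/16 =4703/3960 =1.19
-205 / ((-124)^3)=205 / 1906624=0.00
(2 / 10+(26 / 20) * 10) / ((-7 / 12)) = -792 / 35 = -22.63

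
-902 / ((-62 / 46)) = 20746 / 31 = 669.23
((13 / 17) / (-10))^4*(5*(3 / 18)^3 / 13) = 2197 / 36081072000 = 0.00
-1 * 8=-8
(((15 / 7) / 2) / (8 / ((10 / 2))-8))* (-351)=26325 / 448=58.76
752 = 752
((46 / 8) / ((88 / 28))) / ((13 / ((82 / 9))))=6601 / 5148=1.28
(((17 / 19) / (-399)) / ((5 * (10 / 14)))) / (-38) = 17 / 1028850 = 0.00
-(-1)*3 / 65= 3 / 65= 0.05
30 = 30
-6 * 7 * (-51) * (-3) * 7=-44982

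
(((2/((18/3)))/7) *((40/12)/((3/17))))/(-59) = -0.02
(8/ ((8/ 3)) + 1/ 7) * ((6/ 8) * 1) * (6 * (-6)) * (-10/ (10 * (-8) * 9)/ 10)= -33/ 280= -0.12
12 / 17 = 0.71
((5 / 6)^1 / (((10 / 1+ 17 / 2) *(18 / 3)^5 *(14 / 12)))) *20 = 25 / 251748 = 0.00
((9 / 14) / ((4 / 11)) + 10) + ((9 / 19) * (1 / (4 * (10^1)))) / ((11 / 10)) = 11.78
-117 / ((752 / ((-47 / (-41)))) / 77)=-9009 / 656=-13.73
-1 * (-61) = 61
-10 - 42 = -52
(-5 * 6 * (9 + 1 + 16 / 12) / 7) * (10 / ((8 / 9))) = -3825 / 7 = -546.43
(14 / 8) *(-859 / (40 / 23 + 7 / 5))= -691495 / 1444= -478.87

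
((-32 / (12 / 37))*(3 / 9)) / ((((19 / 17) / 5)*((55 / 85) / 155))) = -66296600 / 1881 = -35245.40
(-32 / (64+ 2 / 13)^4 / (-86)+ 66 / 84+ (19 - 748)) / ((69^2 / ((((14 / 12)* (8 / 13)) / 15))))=-0.01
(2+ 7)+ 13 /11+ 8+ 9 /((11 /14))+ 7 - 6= 337 /11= 30.64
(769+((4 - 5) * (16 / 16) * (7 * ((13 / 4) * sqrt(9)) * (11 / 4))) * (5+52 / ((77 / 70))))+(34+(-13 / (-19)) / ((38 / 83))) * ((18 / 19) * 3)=-981227525 / 109744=-8941.06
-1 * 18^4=-104976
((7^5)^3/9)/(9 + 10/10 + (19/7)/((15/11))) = 43993818598.89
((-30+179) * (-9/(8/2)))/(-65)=1341/260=5.16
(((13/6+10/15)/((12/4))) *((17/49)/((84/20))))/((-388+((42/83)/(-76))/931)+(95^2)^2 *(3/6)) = 0.00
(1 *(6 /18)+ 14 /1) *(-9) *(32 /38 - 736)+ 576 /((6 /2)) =1805520 /19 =95027.37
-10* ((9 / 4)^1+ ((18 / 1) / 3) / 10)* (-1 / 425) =57 / 850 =0.07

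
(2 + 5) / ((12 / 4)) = 7 / 3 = 2.33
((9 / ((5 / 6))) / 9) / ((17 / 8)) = 48 / 85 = 0.56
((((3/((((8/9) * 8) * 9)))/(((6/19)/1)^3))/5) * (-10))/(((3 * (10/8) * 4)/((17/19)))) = -6137/34560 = -0.18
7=7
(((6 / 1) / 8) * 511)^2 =2350089 / 16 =146880.56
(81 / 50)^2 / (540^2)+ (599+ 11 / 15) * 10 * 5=89960000027 / 3000000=29986.67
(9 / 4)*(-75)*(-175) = 118125 / 4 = 29531.25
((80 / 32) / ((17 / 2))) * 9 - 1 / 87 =2.64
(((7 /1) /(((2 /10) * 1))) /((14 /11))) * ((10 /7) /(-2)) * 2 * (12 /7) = -3300 /49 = -67.35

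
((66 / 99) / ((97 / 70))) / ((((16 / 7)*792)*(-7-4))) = -245 / 10140768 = -0.00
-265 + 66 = -199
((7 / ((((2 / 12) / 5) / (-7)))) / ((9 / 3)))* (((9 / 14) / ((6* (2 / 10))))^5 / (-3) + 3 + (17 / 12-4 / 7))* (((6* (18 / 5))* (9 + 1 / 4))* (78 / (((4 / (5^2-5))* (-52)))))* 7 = 987883692435 / 50176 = 19688370.78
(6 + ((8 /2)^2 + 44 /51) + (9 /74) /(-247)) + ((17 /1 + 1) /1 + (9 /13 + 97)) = 129157513 /932178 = 138.55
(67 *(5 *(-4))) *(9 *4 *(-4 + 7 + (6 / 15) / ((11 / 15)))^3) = -2149923.79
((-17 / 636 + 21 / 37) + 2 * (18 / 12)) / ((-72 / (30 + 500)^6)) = -1088915720726218750 / 999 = -1090005726452671.42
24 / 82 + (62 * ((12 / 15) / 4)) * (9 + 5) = 35648 / 205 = 173.89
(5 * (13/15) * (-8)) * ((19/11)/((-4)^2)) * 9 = -741/22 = -33.68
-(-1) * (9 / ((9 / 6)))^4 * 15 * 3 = 58320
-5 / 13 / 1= -5 / 13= -0.38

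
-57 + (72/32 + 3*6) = -147/4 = -36.75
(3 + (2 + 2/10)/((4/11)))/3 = 181/60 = 3.02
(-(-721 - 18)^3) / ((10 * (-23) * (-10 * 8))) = 403583419 / 18400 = 21933.88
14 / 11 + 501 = 5525 / 11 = 502.27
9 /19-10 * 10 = -1891 /19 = -99.53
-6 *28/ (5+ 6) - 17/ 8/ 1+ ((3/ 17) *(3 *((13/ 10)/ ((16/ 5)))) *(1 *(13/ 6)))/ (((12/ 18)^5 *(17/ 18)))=-44437853/ 3255296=-13.65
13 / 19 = 0.68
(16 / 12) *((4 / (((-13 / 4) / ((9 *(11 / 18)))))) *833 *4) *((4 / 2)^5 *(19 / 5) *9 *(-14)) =29950255104 / 65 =460773155.45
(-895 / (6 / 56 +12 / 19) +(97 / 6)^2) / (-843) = 4481101 / 3975588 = 1.13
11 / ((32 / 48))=33 / 2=16.50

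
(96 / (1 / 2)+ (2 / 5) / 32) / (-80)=-15361 / 6400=-2.40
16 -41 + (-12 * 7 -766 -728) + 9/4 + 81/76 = -30394/19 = -1599.68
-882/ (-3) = 294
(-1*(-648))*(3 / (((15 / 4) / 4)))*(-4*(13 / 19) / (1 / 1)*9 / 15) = -1617408 / 475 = -3405.07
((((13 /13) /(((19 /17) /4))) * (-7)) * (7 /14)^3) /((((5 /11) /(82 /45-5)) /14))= 1310309 /4275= 306.51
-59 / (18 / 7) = -413 / 18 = -22.94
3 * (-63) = -189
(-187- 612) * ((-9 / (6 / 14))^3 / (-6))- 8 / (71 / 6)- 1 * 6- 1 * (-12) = -1233251.18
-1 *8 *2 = -16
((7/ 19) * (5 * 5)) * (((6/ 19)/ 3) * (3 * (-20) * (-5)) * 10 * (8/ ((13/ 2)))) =16800000/ 4693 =3579.80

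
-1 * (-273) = 273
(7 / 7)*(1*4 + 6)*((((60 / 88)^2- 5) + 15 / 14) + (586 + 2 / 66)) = 29606035 / 5082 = 5825.67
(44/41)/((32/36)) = 99/82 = 1.21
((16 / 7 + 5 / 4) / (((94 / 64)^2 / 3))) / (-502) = -38016 / 3881213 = -0.01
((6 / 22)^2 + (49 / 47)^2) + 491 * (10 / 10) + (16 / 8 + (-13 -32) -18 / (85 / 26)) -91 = 352.66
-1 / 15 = -0.07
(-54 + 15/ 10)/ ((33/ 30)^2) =-5250/ 121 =-43.39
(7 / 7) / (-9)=-1 / 9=-0.11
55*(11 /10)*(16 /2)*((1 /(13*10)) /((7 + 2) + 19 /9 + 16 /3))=1089 /4810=0.23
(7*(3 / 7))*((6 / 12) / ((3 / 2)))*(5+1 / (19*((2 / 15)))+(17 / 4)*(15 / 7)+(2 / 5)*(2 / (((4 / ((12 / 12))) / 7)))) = 42299 / 2660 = 15.90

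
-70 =-70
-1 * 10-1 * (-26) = 16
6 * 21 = 126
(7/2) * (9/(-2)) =-63/4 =-15.75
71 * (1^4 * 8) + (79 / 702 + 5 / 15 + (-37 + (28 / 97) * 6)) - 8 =35761459 / 68094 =525.18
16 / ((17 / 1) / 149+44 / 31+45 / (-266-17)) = 10457416 / 898317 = 11.64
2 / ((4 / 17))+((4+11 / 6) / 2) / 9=953 / 108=8.82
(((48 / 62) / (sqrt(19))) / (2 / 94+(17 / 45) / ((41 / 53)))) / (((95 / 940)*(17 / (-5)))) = -61134075*sqrt(19) / 262731107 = -1.01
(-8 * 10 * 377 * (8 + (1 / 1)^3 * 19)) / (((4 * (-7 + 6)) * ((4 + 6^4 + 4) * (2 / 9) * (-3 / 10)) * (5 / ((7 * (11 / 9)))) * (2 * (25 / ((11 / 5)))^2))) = -31612581 / 2037500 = -15.52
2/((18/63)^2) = 24.50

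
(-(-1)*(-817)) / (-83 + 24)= 817 / 59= 13.85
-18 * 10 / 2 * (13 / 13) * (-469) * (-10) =-422100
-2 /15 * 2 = -4 /15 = -0.27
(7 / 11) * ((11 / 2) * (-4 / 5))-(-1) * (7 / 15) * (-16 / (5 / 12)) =-518 / 25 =-20.72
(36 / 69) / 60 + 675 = 77626 / 115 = 675.01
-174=-174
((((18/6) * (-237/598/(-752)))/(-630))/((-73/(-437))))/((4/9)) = -0.00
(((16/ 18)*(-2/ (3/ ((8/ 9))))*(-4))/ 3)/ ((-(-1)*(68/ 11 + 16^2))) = 1408/ 525609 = 0.00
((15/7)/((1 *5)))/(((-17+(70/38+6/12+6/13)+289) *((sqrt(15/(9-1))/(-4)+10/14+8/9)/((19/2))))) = 1637496 *sqrt(30)/4337806111+42003072/4337806111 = 0.01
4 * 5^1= 20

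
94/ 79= 1.19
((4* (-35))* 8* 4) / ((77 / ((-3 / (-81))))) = -640 / 297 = -2.15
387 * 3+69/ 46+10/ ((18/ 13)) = 21055/ 18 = 1169.72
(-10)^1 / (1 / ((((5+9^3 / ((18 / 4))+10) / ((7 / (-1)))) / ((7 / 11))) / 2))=9735 / 49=198.67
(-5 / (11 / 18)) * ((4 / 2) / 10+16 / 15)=-114 / 11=-10.36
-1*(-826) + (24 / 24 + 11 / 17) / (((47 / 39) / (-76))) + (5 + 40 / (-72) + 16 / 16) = 5231989 / 7191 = 727.57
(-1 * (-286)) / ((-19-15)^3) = -143 / 19652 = -0.01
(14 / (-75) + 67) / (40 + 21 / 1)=5011 / 4575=1.10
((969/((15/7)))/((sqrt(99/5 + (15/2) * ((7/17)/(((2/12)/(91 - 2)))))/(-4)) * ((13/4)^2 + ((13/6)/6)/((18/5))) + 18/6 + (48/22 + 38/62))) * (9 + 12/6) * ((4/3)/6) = -196750227860032 * sqrt(1339770)/22372643102188795 - 2423616206635008/4474528620437759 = -10.72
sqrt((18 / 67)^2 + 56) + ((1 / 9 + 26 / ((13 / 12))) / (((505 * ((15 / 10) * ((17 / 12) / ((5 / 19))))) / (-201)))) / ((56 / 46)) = -95542 / 97869 + 2 * sqrt(62927) / 67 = 6.51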